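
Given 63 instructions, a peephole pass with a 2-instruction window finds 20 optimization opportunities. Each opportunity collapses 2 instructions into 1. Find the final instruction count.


Each match removes 1 instructions.
Total removed = 20 * 1 = 20
Remaining = 63 - 20 = 43

43


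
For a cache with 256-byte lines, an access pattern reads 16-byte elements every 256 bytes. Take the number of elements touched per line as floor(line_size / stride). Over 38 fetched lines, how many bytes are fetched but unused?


Elements per line = floor(256 / 256) = 1
Bytes used per line = 1 * 16 = 16
Wasted per line = 256 - 16 = 240
Total wasted = 240 * 38 = 9120

9120


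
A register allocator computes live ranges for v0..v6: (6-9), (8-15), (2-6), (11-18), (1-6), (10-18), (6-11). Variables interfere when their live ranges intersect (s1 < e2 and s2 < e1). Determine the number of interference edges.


Check all pairs for overlapping intervals.
Two intervals (s1,e1) and (s2,e2) overlap if s1 < e2 and s2 < e1.
v0 (6-9) vs v1..v6: overlaps v1, v6 -> 2
v1 (8-15) vs v2..v6: overlaps v3, v5, v6 -> 3
v2 (2-6) vs v3..v6: overlaps v4 -> 1
v3 (11-18) vs v4..v6: overlaps v5 -> 1
v4 (1-6) vs v5..v6: overlaps none -> 0
v5 (10-18) vs v6: overlaps v6 -> 1
Total overlapping pairs = 2 + 3 + 1 + 1 + 0 + 1 = 8

8


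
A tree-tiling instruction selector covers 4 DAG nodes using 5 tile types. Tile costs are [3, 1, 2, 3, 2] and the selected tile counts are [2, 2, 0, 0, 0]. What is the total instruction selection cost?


Total cost = sum(count_i * cost_i)
= 2*3 + 2*1 + 0*2 + 0*3 + 0*2
= 8

8


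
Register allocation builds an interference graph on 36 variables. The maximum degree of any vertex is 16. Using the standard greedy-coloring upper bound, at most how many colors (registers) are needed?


Greedy coloring never needs more than (max_degree + 1) colors: when coloring a vertex, at most max_degree neighbors are already colored.
Upper bound = 16 + 1 = 17

17


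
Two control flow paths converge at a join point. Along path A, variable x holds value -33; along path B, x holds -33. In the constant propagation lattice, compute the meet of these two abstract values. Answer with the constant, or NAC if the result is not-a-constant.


Meet operation: if both paths give the same constant, result is that constant; if they differ, result is NAC (not-a-constant).
Path A: -33, Path B: -33 -> equal
Result: constant -> -33

-33


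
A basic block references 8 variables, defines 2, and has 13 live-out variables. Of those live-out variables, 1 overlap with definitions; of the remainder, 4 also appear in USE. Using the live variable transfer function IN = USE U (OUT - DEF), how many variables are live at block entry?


OUT - DEF: 13 - 1 = 12
|IN| = |USE| + |OUT - DEF| - |USE ∩ (OUT - DEF)| = 8 + 12 - 4 = 16

16


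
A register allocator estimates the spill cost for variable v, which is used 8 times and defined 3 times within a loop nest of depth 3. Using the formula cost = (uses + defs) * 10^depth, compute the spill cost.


uses + defs = 8 + 3 = 11
10^3 = 1000
Spill cost = 11 * 1000 = 11000

11000


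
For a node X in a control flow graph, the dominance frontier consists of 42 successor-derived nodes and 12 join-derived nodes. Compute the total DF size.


DF(X) = direct successor contributions + join point contributions
= 42 + 12 = 54

54


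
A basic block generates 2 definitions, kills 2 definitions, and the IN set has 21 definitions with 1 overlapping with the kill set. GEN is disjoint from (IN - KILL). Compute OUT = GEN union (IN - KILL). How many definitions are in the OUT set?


IN - KILL: 21 - 1 = 20 surviving definitions
OUT = GEN + surviving = 2 + 20 = 22

22


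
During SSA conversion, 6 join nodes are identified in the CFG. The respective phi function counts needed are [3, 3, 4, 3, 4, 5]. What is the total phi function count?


Total phi functions = sum of phi functions at each join node
= 3 + 3 + 4 + 3 + 4 + 5 = 22

22


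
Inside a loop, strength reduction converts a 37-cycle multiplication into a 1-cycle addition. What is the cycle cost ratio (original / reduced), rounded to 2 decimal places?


Ratio = mult_cost / add_cost = 37 / 1 = 37.0

37.0


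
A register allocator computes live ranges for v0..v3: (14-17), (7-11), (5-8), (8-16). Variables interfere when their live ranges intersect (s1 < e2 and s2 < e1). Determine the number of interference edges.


Check all pairs for overlapping intervals.
Two intervals (s1,e1) and (s2,e2) overlap if s1 < e2 and s2 < e1.
v0 (14-17) vs v1..v3: overlaps v3 -> 1
v1 (7-11) vs v2..v3: overlaps v2, v3 -> 2
v2 (5-8) vs v3: overlaps none -> 0
Total overlapping pairs = 1 + 2 + 0 = 3

3


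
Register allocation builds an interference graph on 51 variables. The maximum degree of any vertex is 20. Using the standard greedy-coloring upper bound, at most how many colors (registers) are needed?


Greedy coloring never needs more than (max_degree + 1) colors: when coloring a vertex, at most max_degree neighbors are already colored.
Upper bound = 20 + 1 = 21

21


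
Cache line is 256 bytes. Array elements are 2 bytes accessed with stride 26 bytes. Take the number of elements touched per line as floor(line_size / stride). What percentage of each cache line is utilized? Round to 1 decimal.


Elements per cache line = floor(256 / 26) = 9
Bytes used = 9 * 2 = 18
Utilization = 18 / 256 * 100 = 7.0%

7.0


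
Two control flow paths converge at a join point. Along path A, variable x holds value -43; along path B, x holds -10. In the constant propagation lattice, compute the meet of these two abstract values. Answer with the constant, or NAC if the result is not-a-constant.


Meet operation: if both paths give the same constant, result is that constant; if they differ, result is NAC (not-a-constant).
Path A: -43, Path B: -10 -> differ
Result: not-a-constant -> NAC

NAC


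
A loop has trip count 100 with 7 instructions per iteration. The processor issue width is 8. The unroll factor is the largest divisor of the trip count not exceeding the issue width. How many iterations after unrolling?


Largest divisor of 100 <= 8 is 5
New iterations = 100 / 5 = 20

20


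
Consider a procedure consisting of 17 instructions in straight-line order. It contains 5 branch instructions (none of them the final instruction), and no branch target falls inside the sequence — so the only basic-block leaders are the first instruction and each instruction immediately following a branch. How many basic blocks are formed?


With no in-sequence branch targets, the leaders are the first instruction plus the instruction after each branch.
Number of basic blocks = branches + 1
= 5 + 1 = 6

6


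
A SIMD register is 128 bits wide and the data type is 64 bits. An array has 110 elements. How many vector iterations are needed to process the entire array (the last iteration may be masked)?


Width = 128 / 64 = 2 elements per vector op
Iterations = ceil(110 / 2) = 55

55


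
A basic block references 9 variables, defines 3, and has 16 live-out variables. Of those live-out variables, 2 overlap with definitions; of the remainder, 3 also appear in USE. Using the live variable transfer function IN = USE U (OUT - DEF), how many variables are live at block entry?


OUT - DEF: 16 - 2 = 14
|IN| = |USE| + |OUT - DEF| - |USE ∩ (OUT - DEF)| = 9 + 14 - 3 = 20

20


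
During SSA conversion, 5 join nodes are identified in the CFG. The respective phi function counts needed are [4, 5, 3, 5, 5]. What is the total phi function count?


Total phi functions = sum of phi functions at each join node
= 4 + 5 + 3 + 5 + 5 = 22

22


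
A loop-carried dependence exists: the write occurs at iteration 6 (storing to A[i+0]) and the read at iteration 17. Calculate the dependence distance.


Distance = read iteration - write iteration
= 17 - 6 = 11

11


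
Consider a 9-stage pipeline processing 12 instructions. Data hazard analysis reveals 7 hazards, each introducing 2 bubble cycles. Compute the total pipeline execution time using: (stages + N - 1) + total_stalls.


Base cycles = 9 + 12 - 1 = 20
Total stalls = 7 * 2 = 14
Total = 20 + 14 = 34

34


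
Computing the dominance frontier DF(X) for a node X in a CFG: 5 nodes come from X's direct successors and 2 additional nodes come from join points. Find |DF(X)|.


DF(X) = direct successor contributions + join point contributions
= 5 + 2 = 7

7


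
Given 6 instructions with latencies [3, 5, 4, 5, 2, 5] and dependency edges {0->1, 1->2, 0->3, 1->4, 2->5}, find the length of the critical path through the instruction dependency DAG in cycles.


Compute longest path through dependency graph: dist(Ik) = max over predecessors of dist + latency(Ik).
dist(I0) = latency 3 = 3
dist(I1) = dist(I0) + 5 = 3 + 5 = 8
dist(I2) = dist(I1) + 4 = 8 + 4 = 12
dist(I3) = dist(I0) + 5 = 3 + 5 = 8
dist(I4) = dist(I1) + 2 = 8 + 2 = 10
dist(I5) = dist(I2) + 5 = 12 + 5 = 17
Critical path = max dist = 17

17


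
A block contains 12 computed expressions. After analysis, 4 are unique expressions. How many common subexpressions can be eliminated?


CSE count = total expressions - unique expressions
= 12 - 4 = 8

8


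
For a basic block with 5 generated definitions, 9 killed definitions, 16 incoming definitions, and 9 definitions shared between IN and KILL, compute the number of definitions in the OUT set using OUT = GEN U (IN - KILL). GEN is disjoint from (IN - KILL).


IN - KILL: 16 - 9 = 7 surviving definitions
OUT = GEN + surviving = 5 + 7 = 12

12


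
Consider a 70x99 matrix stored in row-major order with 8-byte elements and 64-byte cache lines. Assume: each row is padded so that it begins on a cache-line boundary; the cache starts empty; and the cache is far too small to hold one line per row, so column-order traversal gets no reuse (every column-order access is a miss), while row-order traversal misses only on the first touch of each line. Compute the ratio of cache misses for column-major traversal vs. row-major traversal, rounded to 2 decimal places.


Each row occupies 99 * 8 = 792 bytes and starts on a line boundary, so it spans ceil(792 / 64) = 13 cache lines.
Row-major traversal misses (one per line touched): 70 * ceil(99 * 8 / 64) = 910
Column-major traversal misses (no reuse, every access misses): 70 * 99 = 6930
Ratio = 6930 / 910 = 7.62

7.62


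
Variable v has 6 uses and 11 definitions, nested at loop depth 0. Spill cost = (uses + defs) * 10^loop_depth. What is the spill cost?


uses + defs = 6 + 11 = 17
10^0 = 1
Spill cost = 17 * 1 = 17

17


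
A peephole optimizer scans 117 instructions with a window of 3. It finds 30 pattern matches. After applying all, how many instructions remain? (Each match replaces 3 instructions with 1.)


Each match removes 2 instructions.
Total removed = 30 * 2 = 60
Remaining = 117 - 60 = 57

57


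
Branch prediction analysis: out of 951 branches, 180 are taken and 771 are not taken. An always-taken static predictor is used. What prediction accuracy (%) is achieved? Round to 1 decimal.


Predictor: always-taken
Correct predictions = 180
Accuracy = 180 / 951 * 100 = 18.9%

18.9


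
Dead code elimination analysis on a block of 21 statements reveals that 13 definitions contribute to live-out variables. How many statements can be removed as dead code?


Dead code = total statements - live definitions
= 21 - 13 = 8

8


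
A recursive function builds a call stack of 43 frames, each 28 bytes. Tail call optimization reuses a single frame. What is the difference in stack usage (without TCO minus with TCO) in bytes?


Without TCO: 43 * 28 = 1204 bytes
With TCO: reuse 1 frame = 28 bytes
Savings = 1204 - 28 = 1176

1176


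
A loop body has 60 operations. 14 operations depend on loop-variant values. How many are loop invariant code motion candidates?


Invariant candidates = total - loop-dependent
= 60 - 14 = 46

46


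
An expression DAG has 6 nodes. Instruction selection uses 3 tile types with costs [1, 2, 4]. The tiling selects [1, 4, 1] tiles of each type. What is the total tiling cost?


Total cost = sum(count_i * cost_i)
= 1*1 + 4*2 + 1*4
= 13

13


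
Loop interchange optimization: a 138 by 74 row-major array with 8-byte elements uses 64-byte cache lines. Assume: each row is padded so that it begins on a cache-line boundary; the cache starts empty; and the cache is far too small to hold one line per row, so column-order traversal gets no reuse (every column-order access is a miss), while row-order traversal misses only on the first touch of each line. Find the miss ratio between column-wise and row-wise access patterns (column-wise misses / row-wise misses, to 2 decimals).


Each row occupies 74 * 8 = 592 bytes and starts on a line boundary, so it spans ceil(592 / 64) = 10 cache lines.
Row-major traversal misses (one per line touched): 138 * ceil(74 * 8 / 64) = 1380
Column-major traversal misses (no reuse, every access misses): 138 * 74 = 10212
Ratio = 10212 / 1380 = 7.4

7.4


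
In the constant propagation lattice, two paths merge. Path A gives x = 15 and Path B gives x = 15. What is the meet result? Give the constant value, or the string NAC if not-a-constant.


Meet operation: if both paths give the same constant, result is that constant; if they differ, result is NAC (not-a-constant).
Path A: 15, Path B: 15 -> equal
Result: constant -> 15

15


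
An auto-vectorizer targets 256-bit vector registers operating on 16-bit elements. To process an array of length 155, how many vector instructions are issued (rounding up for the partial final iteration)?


Width = 256 / 16 = 16 elements per vector op
Iterations = ceil(155 / 16) = 10

10


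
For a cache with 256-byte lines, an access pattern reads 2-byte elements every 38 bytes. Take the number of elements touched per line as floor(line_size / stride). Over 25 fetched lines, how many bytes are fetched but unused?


Elements per line = floor(256 / 38) = 6
Bytes used per line = 6 * 2 = 12
Wasted per line = 256 - 12 = 244
Total wasted = 244 * 25 = 6100

6100


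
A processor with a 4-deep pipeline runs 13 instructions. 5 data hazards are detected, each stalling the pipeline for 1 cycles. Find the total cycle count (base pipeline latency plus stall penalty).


Base cycles = 4 + 13 - 1 = 16
Total stalls = 5 * 1 = 5
Total = 16 + 5 = 21

21


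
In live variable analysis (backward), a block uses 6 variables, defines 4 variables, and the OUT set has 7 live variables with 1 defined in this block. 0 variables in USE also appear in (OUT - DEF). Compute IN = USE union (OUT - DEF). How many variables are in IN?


OUT - DEF: 7 - 1 = 6
|IN| = |USE| + |OUT - DEF| - |USE ∩ (OUT - DEF)| = 6 + 6 - 0 = 12

12


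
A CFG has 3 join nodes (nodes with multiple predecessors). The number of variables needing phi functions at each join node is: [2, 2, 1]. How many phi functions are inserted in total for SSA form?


Total phi functions = sum of phi functions at each join node
= 2 + 2 + 1 = 5

5


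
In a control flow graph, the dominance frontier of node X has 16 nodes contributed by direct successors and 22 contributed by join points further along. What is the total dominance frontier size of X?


DF(X) = direct successor contributions + join point contributions
= 16 + 22 = 38

38


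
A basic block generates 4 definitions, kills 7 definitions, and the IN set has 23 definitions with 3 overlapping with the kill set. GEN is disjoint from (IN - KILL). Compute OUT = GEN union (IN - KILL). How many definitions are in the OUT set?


IN - KILL: 23 - 3 = 20 surviving definitions
OUT = GEN + surviving = 4 + 20 = 24

24


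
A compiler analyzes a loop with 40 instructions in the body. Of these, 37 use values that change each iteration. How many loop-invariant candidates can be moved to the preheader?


Invariant candidates = total - loop-dependent
= 40 - 37 = 3

3


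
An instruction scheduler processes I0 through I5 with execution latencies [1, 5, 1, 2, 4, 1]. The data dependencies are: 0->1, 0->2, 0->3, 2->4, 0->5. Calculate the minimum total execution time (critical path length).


Compute longest path through dependency graph: dist(Ik) = max over predecessors of dist + latency(Ik).
dist(I0) = latency 1 = 1
dist(I1) = dist(I0) + 5 = 1 + 5 = 6
dist(I2) = dist(I0) + 1 = 1 + 1 = 2
dist(I3) = dist(I0) + 2 = 1 + 2 = 3
dist(I4) = dist(I2) + 4 = 2 + 4 = 6
dist(I5) = dist(I0) + 1 = 1 + 1 = 2
Critical path = max dist = 6

6


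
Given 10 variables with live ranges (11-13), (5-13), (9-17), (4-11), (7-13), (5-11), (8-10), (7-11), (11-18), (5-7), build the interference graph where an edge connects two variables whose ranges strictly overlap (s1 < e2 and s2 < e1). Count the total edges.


Check all pairs for overlapping intervals.
Two intervals (s1,e1) and (s2,e2) overlap if s1 < e2 and s2 < e1.
v0 (11-13) vs v1..v9: overlaps v1, v2, v4, v8 -> 4
v1 (5-13) vs v2..v9: overlaps v2, v3, v4, v5, v6, v7, v8, v9 -> 8
v2 (9-17) vs v3..v9: overlaps v3, v4, v5, v6, v7, v8 -> 6
v3 (4-11) vs v4..v9: overlaps v4, v5, v6, v7, v9 -> 5
v4 (7-13) vs v5..v9: overlaps v5, v6, v7, v8 -> 4
v5 (5-11) vs v6..v9: overlaps v6, v7, v9 -> 3
v6 (8-10) vs v7..v9: overlaps v7 -> 1
v7 (7-11) vs v8..v9: overlaps none -> 0
v8 (11-18) vs v9: overlaps none -> 0
Total overlapping pairs = 4 + 8 + 6 + 5 + 4 + 3 + 1 + 0 + 0 = 31

31


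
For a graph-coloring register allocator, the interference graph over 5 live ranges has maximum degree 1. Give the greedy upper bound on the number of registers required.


Greedy coloring never needs more than (max_degree + 1) colors: when coloring a vertex, at most max_degree neighbors are already colored.
Upper bound = 1 + 1 = 2

2


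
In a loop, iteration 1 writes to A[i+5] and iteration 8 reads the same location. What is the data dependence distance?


Distance = read iteration - write iteration
= 8 - 1 = 7

7


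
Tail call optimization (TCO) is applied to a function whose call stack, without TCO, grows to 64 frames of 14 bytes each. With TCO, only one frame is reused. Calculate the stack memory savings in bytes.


Without TCO: 64 * 14 = 896 bytes
With TCO: reuse 1 frame = 14 bytes
Savings = 896 - 14 = 882

882


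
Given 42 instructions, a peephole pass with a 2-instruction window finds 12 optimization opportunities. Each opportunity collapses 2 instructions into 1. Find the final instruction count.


Each match removes 1 instructions.
Total removed = 12 * 1 = 12
Remaining = 42 - 12 = 30

30


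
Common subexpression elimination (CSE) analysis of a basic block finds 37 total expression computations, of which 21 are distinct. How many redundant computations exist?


CSE count = total expressions - unique expressions
= 37 - 21 = 16

16


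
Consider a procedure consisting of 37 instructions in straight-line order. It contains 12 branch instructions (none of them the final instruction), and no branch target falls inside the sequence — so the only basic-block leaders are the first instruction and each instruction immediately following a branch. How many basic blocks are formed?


With no in-sequence branch targets, the leaders are the first instruction plus the instruction after each branch.
Number of basic blocks = branches + 1
= 12 + 1 = 13

13


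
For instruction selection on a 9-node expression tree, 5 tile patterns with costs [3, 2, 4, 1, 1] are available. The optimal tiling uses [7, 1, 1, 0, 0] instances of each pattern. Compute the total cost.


Total cost = sum(count_i * cost_i)
= 7*3 + 1*2 + 1*4 + 0*1 + 0*1
= 27

27


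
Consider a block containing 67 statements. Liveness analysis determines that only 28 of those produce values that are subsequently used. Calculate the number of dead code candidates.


Dead code = total statements - live definitions
= 67 - 28 = 39

39


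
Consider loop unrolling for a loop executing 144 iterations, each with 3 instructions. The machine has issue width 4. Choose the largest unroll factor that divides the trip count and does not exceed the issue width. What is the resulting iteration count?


Largest divisor of 144 <= 4 is 4
New iterations = 144 / 4 = 36

36


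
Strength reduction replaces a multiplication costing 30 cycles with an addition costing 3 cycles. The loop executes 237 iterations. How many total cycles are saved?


Per-iteration saving = 30 - 3 = 27
Total saved = 237 * 27 = 6399

6399


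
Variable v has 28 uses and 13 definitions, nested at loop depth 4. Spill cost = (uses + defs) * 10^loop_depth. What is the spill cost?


uses + defs = 28 + 13 = 41
10^4 = 10000
Spill cost = 41 * 10000 = 410000

410000


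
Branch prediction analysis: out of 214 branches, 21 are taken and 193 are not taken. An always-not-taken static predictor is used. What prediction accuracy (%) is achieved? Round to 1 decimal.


Predictor: always-not-taken
Correct predictions = 193
Accuracy = 193 / 214 * 100 = 90.2%

90.2


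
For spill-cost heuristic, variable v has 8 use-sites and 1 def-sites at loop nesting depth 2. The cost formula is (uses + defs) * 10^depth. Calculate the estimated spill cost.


uses + defs = 8 + 1 = 9
10^2 = 100
Spill cost = 9 * 100 = 900

900


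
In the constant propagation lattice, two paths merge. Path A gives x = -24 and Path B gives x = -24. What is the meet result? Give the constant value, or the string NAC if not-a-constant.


Meet operation: if both paths give the same constant, result is that constant; if they differ, result is NAC (not-a-constant).
Path A: -24, Path B: -24 -> equal
Result: constant -> -24

-24


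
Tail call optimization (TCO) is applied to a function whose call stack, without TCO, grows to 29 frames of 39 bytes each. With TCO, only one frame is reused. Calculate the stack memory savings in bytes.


Without TCO: 29 * 39 = 1131 bytes
With TCO: reuse 1 frame = 39 bytes
Savings = 1131 - 39 = 1092

1092


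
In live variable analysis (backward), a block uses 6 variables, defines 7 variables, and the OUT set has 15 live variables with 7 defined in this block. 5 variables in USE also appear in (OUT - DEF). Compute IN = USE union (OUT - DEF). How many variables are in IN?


OUT - DEF: 15 - 7 = 8
|IN| = |USE| + |OUT - DEF| - |USE ∩ (OUT - DEF)| = 6 + 8 - 5 = 9

9


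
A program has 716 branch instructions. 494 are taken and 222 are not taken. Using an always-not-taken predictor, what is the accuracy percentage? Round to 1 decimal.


Predictor: always-not-taken
Correct predictions = 222
Accuracy = 222 / 716 * 100 = 31.0%

31.0


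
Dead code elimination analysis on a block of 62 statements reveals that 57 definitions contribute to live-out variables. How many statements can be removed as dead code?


Dead code = total statements - live definitions
= 62 - 57 = 5

5


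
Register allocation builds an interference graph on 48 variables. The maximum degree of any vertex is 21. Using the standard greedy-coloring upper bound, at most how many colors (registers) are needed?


Greedy coloring never needs more than (max_degree + 1) colors: when coloring a vertex, at most max_degree neighbors are already colored.
Upper bound = 21 + 1 = 22

22


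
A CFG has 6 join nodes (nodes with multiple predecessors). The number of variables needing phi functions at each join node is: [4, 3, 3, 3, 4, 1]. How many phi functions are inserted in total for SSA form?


Total phi functions = sum of phi functions at each join node
= 4 + 3 + 3 + 3 + 4 + 1 = 18

18


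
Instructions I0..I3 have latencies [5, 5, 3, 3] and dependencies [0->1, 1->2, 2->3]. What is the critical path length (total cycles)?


Compute longest path through dependency graph: dist(Ik) = max over predecessors of dist + latency(Ik).
dist(I0) = latency 5 = 5
dist(I1) = dist(I0) + 5 = 5 + 5 = 10
dist(I2) = dist(I1) + 3 = 10 + 3 = 13
dist(I3) = dist(I2) + 3 = 13 + 3 = 16
Critical path = max dist = 16

16


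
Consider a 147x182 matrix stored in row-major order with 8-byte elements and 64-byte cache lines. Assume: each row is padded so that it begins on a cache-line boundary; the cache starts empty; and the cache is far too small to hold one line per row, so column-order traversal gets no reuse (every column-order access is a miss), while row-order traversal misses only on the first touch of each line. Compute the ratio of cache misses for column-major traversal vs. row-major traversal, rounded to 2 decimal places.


Each row occupies 182 * 8 = 1456 bytes and starts on a line boundary, so it spans ceil(1456 / 64) = 23 cache lines.
Row-major traversal misses (one per line touched): 147 * ceil(182 * 8 / 64) = 3381
Column-major traversal misses (no reuse, every access misses): 147 * 182 = 26754
Ratio = 26754 / 3381 = 7.91

7.91


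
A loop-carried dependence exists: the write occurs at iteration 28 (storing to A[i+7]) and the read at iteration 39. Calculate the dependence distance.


Distance = read iteration - write iteration
= 39 - 28 = 11

11


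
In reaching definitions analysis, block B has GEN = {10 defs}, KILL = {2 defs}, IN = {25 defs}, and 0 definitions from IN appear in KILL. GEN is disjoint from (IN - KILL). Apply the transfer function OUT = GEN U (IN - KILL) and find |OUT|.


IN - KILL: 25 - 0 = 25 surviving definitions
OUT = GEN + surviving = 10 + 25 = 35

35


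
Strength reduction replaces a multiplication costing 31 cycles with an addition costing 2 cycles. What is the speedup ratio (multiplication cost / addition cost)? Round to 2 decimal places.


Ratio = mult_cost / add_cost = 31 / 2 = 15.5

15.5


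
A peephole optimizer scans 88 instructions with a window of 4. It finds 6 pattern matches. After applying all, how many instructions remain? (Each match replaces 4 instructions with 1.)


Each match removes 3 instructions.
Total removed = 6 * 3 = 18
Remaining = 88 - 18 = 70

70


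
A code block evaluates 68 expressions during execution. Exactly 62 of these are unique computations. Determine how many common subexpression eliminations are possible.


CSE count = total expressions - unique expressions
= 68 - 62 = 6

6


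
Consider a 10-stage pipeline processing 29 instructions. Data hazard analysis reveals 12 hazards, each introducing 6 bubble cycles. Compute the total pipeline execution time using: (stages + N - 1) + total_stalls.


Base cycles = 10 + 29 - 1 = 38
Total stalls = 12 * 6 = 72
Total = 38 + 72 = 110

110


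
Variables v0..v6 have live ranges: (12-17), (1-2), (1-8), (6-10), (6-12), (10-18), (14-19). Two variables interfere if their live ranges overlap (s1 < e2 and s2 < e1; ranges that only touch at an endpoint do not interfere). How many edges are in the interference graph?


Check all pairs for overlapping intervals.
Two intervals (s1,e1) and (s2,e2) overlap if s1 < e2 and s2 < e1.
v0 (12-17) vs v1..v6: overlaps v5, v6 -> 2
v1 (1-2) vs v2..v6: overlaps v2 -> 1
v2 (1-8) vs v3..v6: overlaps v3, v4 -> 2
v3 (6-10) vs v4..v6: overlaps v4 -> 1
v4 (6-12) vs v5..v6: overlaps v5 -> 1
v5 (10-18) vs v6: overlaps v6 -> 1
Total overlapping pairs = 2 + 1 + 2 + 1 + 1 + 1 = 8

8


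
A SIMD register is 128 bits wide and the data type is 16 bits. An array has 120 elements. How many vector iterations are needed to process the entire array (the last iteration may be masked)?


Width = 128 / 16 = 8 elements per vector op
Iterations = ceil(120 / 8) = 15

15


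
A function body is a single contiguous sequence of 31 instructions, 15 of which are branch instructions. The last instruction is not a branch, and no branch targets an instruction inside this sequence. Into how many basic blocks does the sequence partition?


With no in-sequence branch targets, the leaders are the first instruction plus the instruction after each branch.
Number of basic blocks = branches + 1
= 15 + 1 = 16

16


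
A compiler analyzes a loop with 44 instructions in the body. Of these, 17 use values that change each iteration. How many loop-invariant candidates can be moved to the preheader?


Invariant candidates = total - loop-dependent
= 44 - 17 = 27

27


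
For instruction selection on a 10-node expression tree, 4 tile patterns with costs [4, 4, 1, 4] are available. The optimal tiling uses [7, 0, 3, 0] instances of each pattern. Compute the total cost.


Total cost = sum(count_i * cost_i)
= 7*4 + 0*4 + 3*1 + 0*4
= 31

31


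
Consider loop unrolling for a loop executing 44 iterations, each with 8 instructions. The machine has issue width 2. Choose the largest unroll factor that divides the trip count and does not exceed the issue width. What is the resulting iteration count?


Largest divisor of 44 <= 2 is 2
New iterations = 44 / 2 = 22

22


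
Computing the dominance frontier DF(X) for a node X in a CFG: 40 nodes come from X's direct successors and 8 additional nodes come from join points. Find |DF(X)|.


DF(X) = direct successor contributions + join point contributions
= 40 + 8 = 48

48


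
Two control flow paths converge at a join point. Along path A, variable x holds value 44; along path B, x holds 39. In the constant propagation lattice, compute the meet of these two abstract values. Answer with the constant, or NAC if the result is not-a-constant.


Meet operation: if both paths give the same constant, result is that constant; if they differ, result is NAC (not-a-constant).
Path A: 44, Path B: 39 -> differ
Result: not-a-constant -> NAC

NAC


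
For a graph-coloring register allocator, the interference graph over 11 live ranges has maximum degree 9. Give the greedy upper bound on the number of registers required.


Greedy coloring never needs more than (max_degree + 1) colors: when coloring a vertex, at most max_degree neighbors are already colored.
Upper bound = 9 + 1 = 10

10


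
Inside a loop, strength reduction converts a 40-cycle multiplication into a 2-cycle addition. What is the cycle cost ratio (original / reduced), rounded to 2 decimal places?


Ratio = mult_cost / add_cost = 40 / 2 = 20.0

20.0


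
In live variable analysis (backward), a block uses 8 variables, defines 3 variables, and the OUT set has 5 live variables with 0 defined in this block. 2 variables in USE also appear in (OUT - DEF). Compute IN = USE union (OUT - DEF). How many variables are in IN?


OUT - DEF: 5 - 0 = 5
|IN| = |USE| + |OUT - DEF| - |USE ∩ (OUT - DEF)| = 8 + 5 - 2 = 11

11


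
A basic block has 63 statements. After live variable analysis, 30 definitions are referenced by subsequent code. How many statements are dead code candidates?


Dead code = total statements - live definitions
= 63 - 30 = 33

33


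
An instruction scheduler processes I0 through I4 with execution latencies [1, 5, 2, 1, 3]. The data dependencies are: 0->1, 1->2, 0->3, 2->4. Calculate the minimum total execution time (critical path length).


Compute longest path through dependency graph: dist(Ik) = max over predecessors of dist + latency(Ik).
dist(I0) = latency 1 = 1
dist(I1) = dist(I0) + 5 = 1 + 5 = 6
dist(I2) = dist(I1) + 2 = 6 + 2 = 8
dist(I3) = dist(I0) + 1 = 1 + 1 = 2
dist(I4) = dist(I2) + 3 = 8 + 3 = 11
Critical path = max dist = 11

11


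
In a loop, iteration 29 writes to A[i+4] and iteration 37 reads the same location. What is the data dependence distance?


Distance = read iteration - write iteration
= 37 - 29 = 8

8


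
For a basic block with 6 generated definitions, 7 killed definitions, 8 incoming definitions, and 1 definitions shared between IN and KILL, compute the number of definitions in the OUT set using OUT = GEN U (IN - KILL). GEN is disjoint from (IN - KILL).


IN - KILL: 8 - 1 = 7 surviving definitions
OUT = GEN + surviving = 6 + 7 = 13

13


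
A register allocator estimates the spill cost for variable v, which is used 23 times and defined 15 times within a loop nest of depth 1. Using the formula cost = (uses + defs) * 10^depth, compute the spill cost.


uses + defs = 23 + 15 = 38
10^1 = 10
Spill cost = 38 * 10 = 380

380


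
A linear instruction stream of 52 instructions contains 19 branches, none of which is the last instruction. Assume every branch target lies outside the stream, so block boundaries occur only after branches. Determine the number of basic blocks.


With no in-sequence branch targets, the leaders are the first instruction plus the instruction after each branch.
Number of basic blocks = branches + 1
= 19 + 1 = 20

20


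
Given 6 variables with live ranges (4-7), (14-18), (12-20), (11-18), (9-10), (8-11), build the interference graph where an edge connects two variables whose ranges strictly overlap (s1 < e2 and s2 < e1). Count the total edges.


Check all pairs for overlapping intervals.
Two intervals (s1,e1) and (s2,e2) overlap if s1 < e2 and s2 < e1.
v0 (4-7) vs v1..v5: overlaps none -> 0
v1 (14-18) vs v2..v5: overlaps v2, v3 -> 2
v2 (12-20) vs v3..v5: overlaps v3 -> 1
v3 (11-18) vs v4..v5: overlaps none -> 0
v4 (9-10) vs v5: overlaps v5 -> 1
Total overlapping pairs = 0 + 2 + 1 + 0 + 1 = 4

4


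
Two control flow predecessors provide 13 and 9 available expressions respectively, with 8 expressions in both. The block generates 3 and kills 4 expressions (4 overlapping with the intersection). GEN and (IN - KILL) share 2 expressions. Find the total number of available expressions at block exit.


IN = intersection of predecessors = 8
IN - KILL = 8 - 4 = 4
|OUT| = |GEN| + |IN - KILL| - |GEN ∩ (IN - KILL)| = 3 + 4 - 2 = 5

5


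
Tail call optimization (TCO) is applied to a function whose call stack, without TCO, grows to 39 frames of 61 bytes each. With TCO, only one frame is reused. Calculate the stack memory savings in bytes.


Without TCO: 39 * 61 = 2379 bytes
With TCO: reuse 1 frame = 61 bytes
Savings = 2379 - 61 = 2318

2318


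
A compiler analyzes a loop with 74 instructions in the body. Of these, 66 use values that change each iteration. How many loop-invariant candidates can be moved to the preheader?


Invariant candidates = total - loop-dependent
= 74 - 66 = 8

8


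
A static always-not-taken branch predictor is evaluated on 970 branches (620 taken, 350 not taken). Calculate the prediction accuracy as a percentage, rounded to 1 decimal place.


Predictor: always-not-taken
Correct predictions = 350
Accuracy = 350 / 970 * 100 = 36.1%

36.1


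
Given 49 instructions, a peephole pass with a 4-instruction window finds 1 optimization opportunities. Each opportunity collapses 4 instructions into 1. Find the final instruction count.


Each match removes 3 instructions.
Total removed = 1 * 3 = 3
Remaining = 49 - 3 = 46

46


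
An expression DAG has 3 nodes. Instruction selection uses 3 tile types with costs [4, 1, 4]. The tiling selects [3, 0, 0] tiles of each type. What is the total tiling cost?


Total cost = sum(count_i * cost_i)
= 3*4 + 0*1 + 0*4
= 12

12


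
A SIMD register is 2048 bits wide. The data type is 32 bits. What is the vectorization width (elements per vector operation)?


Width = SIMD bits / data type bits
= 2048 / 32 = 64

64


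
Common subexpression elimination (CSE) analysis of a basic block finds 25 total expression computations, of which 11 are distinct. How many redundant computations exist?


CSE count = total expressions - unique expressions
= 25 - 11 = 14

14


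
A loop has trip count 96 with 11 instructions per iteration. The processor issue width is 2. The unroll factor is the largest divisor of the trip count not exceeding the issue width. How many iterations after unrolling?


Largest divisor of 96 <= 2 is 2
New iterations = 96 / 2 = 48

48


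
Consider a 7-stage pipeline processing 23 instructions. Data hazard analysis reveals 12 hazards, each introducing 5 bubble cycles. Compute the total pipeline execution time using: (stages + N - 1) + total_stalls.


Base cycles = 7 + 23 - 1 = 29
Total stalls = 12 * 5 = 60
Total = 29 + 60 = 89

89


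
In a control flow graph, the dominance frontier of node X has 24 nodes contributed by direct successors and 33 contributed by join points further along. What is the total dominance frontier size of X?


DF(X) = direct successor contributions + join point contributions
= 24 + 33 = 57

57


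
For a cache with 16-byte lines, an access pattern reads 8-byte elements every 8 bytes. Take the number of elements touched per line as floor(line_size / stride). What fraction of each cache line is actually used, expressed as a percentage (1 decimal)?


Elements per cache line = floor(16 / 8) = 2
Bytes used = 2 * 8 = 16
Utilization = 16 / 16 * 100 = 100.0%

100.0


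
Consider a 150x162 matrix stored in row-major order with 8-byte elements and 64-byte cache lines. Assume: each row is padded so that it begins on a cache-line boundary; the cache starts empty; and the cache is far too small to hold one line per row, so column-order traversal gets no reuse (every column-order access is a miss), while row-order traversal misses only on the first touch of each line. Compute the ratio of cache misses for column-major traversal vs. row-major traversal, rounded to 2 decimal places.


Each row occupies 162 * 8 = 1296 bytes and starts on a line boundary, so it spans ceil(1296 / 64) = 21 cache lines.
Row-major traversal misses (one per line touched): 150 * ceil(162 * 8 / 64) = 3150
Column-major traversal misses (no reuse, every access misses): 150 * 162 = 24300
Ratio = 24300 / 3150 = 7.71

7.71


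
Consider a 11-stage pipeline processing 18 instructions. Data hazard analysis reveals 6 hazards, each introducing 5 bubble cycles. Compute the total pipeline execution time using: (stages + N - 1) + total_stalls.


Base cycles = 11 + 18 - 1 = 28
Total stalls = 6 * 5 = 30
Total = 28 + 30 = 58

58


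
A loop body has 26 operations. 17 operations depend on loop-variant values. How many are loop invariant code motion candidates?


Invariant candidates = total - loop-dependent
= 26 - 17 = 9

9


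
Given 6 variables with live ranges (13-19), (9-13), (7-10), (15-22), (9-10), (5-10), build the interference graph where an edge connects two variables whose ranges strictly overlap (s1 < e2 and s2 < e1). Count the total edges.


Check all pairs for overlapping intervals.
Two intervals (s1,e1) and (s2,e2) overlap if s1 < e2 and s2 < e1.
v0 (13-19) vs v1..v5: overlaps v3 -> 1
v1 (9-13) vs v2..v5: overlaps v2, v4, v5 -> 3
v2 (7-10) vs v3..v5: overlaps v4, v5 -> 2
v3 (15-22) vs v4..v5: overlaps none -> 0
v4 (9-10) vs v5: overlaps v5 -> 1
Total overlapping pairs = 1 + 3 + 2 + 0 + 1 = 7

7


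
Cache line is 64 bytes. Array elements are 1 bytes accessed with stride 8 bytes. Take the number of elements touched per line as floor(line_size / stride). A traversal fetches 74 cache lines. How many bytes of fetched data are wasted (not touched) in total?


Elements per line = floor(64 / 8) = 8
Bytes used per line = 8 * 1 = 8
Wasted per line = 64 - 8 = 56
Total wasted = 56 * 74 = 4144

4144


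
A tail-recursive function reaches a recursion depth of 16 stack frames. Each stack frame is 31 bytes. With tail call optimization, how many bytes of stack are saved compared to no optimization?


Without TCO: 16 * 31 = 496 bytes
With TCO: reuse 1 frame = 31 bytes
Savings = 496 - 31 = 465

465


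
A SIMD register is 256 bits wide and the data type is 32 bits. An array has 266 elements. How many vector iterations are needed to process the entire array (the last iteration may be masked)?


Width = 256 / 32 = 8 elements per vector op
Iterations = ceil(266 / 8) = 34

34


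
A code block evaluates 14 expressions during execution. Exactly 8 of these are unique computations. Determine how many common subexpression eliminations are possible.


CSE count = total expressions - unique expressions
= 14 - 8 = 6

6


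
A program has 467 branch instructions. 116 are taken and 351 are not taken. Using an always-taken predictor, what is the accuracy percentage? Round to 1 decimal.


Predictor: always-taken
Correct predictions = 116
Accuracy = 116 / 467 * 100 = 24.8%

24.8
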